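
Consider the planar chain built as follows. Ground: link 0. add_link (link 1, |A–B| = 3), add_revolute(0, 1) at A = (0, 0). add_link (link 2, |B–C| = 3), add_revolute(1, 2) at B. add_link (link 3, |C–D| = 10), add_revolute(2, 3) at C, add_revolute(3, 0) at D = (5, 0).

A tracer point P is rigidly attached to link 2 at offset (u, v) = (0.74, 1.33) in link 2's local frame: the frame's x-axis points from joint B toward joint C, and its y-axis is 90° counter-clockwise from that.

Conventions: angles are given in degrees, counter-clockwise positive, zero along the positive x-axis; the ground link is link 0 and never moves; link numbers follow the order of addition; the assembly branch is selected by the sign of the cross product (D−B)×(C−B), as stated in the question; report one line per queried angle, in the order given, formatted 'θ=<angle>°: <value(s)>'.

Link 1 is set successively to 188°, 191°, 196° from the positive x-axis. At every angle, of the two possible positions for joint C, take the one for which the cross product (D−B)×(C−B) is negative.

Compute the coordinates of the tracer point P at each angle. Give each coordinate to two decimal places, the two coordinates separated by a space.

A=(0,0), D=(5.00,0)
θ=188°: B = A + 3.00·(cos188°, sin188°) = (-2.9708, -0.4175)
θ=188°: |BD| = 7.9817
θ=188°: circle(B,3.00) ∩ circle(D,10.00): a=-1.7097, h=2.4652
θ=188°:   candidates: C₊=(-4.8071,1.9549) cross=19.676; C₋=(-4.5492,-2.9688) cross=-19.676
θ=188°:   branch - wants cross < 0 → take C=(-4.5492,-2.9688) (cross=-19.676)
θ=188°: ex = (C−B)/|BC| = (-0.5261,-0.8504); ey = (0.8504,-0.5261)
θ=188°: P = B + 0.74·ex + 1.33·ey = (-2.2291,-1.7466)
θ=191°: B = A + 3.00·(cos191°, sin191°) = (-2.9449, -0.5724)
θ=191°: |BD| = 7.9655
θ=191°: circle(B,3.00) ∩ circle(D,10.00): a=-1.7294, h=2.4514
θ=191°:   candidates: C₊=(-4.8460,1.7483) cross=19.526; C₋=(-4.4937,-3.1417) cross=-19.526
θ=191°:   branch - wants cross < 0 → take C=(-4.4937,-3.1417) (cross=-19.526)
θ=191°: ex = (C−B)/|BC| = (-0.5163,-0.8564); ey = (0.8564,-0.5163)
θ=191°: P = B + 0.74·ex + 1.33·ey = (-2.1879,-1.8928)
θ=196°: B = A + 3.00·(cos196°, sin196°) = (-2.8838, -0.8269)
θ=196°: |BD| = 7.9270
θ=196°: circle(B,3.00) ∩ circle(D,10.00): a=-1.7763, h=2.4176
θ=196°:   candidates: C₊=(-4.9026,1.3922) cross=19.164; C₋=(-4.3982,-3.4166) cross=-19.164
θ=196°:   branch - wants cross < 0 → take C=(-4.3982,-3.4166) (cross=-19.164)
θ=196°: ex = (C−B)/|BC| = (-0.5048,-0.8632); ey = (0.8632,-0.5048)
θ=196°: P = B + 0.74·ex + 1.33·ey = (-2.1093,-2.1371)

θ=188°: -2.23 -1.75
θ=191°: -2.19 -1.89
θ=196°: -2.11 -2.14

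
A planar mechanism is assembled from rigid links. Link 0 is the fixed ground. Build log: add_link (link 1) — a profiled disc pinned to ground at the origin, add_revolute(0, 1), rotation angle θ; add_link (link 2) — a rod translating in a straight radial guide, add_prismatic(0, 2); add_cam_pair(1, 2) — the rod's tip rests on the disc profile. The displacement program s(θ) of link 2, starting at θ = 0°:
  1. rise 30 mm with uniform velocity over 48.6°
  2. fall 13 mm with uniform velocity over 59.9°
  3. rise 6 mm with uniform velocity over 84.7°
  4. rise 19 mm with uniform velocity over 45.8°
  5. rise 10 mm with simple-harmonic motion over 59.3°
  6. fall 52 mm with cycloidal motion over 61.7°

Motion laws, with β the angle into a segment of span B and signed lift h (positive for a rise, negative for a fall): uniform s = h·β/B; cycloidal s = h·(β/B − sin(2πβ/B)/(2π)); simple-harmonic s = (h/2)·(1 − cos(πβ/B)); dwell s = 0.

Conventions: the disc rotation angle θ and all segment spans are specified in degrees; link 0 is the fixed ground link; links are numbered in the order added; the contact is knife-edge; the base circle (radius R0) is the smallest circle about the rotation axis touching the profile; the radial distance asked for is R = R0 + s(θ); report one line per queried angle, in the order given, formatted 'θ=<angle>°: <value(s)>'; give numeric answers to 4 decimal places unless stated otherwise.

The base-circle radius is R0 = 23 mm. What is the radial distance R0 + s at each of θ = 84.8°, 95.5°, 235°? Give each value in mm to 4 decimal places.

seg 1 [0°–48.6°] uniform, h=30: full span → s += 30 → s = 30.0000
seg 2 [48.6°–108.5°] uniform, h=-13: θ=84.8° here. β=36.2, B=59.9. -13·36.2/59.9 = -7.8564 → s = 22.1436
seg 2 [48.6°–108.5°] uniform, h=-13: θ=95.5° here. β=46.9, B=59.9. -13·46.9/59.9 = -10.1786 → s = 19.8214
seg 2 [48.6°–108.5°] uniform, h=-13: full span → s += -13 → s = 17.0000
seg 3 [108.5°–193.2°] uniform, h=6: full span → s += 6 → s = 23.0000
seg 4 [193.2°–239°] uniform, h=19: θ=235° here. β=41.8, B=45.8. 19·41.8/45.8 = 17.3406 → s = 40.3406
θ=84.8°: R = R0 + s = 23 + 22.1436 = 45.1436
θ=95.5°: R = R0 + s = 23 + 19.8214 = 42.8214
θ=235°: R = R0 + s = 23 + 40.3406 = 63.3406

θ=84.8°: 45.1436
θ=95.5°: 42.8214
θ=235°: 63.3406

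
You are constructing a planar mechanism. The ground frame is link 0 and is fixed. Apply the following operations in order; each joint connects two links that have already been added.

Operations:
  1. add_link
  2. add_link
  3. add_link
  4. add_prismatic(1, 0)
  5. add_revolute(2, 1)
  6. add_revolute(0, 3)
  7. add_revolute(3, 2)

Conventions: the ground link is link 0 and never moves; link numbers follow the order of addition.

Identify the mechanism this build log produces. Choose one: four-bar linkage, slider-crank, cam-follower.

links: 4 (incl. ground); joints: 3 revolute, 1 prismatic, 0 higher (cam) pair, forming one closed loop
4 links, 3 revolutes + 1 prismatic in one loop → slider-crank

slider-crank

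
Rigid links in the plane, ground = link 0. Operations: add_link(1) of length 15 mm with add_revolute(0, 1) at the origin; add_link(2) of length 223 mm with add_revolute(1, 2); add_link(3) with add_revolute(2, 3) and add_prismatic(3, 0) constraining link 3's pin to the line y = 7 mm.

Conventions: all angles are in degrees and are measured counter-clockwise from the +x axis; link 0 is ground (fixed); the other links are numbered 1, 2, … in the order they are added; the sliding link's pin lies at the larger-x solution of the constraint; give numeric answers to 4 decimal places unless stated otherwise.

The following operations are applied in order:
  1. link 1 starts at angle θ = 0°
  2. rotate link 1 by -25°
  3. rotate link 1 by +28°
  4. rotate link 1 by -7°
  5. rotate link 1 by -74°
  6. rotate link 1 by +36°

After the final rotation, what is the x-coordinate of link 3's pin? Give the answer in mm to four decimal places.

geometry: r = 15 mm, L = 223 mm, e = 7 mm; θ starts at 0°
rotate link 1 by -25°: θ ← 0° -25° = -25°
rotate link 1 by +28°: θ ← -25° +28° = 3°
rotate link 1 by -7°: θ ← 3° -7° = -4°
rotate link 1 by -74°: θ ← -4° -74° = -78°
rotate link 1 by +36°: θ ← -78° +36° = -42°
crank pin P = (r cos θ, r sin θ) = (11.147172, -10.036959)
h = r sin θ − e = -10.036959 − 7 = -17.036959
x = r cos θ + √(L² − h²) = 11.147172 + 222.348245 = 233.495417

233.4954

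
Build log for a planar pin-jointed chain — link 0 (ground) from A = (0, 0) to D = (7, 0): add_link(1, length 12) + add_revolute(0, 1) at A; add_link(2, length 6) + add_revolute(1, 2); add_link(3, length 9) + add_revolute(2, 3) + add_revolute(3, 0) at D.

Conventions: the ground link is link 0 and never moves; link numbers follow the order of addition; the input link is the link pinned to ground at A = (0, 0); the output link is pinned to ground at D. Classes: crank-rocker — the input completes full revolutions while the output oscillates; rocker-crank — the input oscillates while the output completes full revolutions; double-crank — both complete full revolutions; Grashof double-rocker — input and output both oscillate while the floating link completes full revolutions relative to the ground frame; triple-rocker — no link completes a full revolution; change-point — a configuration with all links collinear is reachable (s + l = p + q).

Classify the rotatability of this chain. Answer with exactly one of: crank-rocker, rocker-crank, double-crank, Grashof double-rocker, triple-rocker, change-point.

lengths: ground=7, input=12, coupler=6, output=9
sorted: s=6 (shortest), l=12 (longest), p+q=16
s + l = 18 vs p + q = 16
s + l > p + q → non-Grashof → no link fully rotates → triple-rocker

triple-rocker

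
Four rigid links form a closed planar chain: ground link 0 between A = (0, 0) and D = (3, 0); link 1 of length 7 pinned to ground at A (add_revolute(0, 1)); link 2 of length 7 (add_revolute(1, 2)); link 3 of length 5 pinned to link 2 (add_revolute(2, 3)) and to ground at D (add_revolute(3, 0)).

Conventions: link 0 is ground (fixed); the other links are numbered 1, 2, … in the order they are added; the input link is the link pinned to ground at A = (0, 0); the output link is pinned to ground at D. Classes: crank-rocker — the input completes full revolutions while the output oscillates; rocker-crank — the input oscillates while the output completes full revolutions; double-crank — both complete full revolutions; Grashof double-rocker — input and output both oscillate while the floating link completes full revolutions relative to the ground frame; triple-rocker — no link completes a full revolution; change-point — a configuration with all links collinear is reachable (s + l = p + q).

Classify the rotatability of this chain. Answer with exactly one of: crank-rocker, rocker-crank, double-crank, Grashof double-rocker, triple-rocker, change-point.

lengths: ground=3, input=7, coupler=7, output=5
sorted: s=3 (shortest), l=7 (longest), p+q=12
s + l = 10 vs p + q = 12
s + l < p + q (Grashof) with shortest = ground link → double-crank

double-crank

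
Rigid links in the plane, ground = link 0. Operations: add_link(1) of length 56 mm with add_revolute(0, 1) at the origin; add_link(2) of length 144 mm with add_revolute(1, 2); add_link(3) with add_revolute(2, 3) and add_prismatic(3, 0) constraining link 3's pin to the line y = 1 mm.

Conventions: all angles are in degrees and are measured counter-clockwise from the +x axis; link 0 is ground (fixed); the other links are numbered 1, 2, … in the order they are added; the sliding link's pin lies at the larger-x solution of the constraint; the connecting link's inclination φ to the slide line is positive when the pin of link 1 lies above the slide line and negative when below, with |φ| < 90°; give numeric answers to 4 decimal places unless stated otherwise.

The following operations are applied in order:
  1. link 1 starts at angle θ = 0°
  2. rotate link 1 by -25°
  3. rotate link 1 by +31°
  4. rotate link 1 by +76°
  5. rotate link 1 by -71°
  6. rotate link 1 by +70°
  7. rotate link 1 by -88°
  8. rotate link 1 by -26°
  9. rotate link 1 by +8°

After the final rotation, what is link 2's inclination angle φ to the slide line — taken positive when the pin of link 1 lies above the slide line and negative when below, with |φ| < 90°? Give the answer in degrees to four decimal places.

geometry: r = 56 mm, L = 144 mm, e = 1 mm; θ starts at 0°
rotate link 1 by -25°: θ ← 0° -25° = -25°
rotate link 1 by +31°: θ ← -25° +31° = 6°
rotate link 1 by +76°: θ ← 6° +76° = 82°
rotate link 1 by -71°: θ ← 82° -71° = 11°
rotate link 1 by +70°: θ ← 11° +70° = 81°
rotate link 1 by -88°: θ ← 81° -88° = -7°
rotate link 1 by -26°: θ ← -7° -26° = -33°
rotate link 1 by +8°: θ ← -33° +8° = -25°
h = r sin θ − e = -23.666623 − 1 = -24.666623
sin φ = h / L = -24.666623 / 144 = -0.17129599
φ = arcsin(-0.17129599) = -9.863179°

-9.8632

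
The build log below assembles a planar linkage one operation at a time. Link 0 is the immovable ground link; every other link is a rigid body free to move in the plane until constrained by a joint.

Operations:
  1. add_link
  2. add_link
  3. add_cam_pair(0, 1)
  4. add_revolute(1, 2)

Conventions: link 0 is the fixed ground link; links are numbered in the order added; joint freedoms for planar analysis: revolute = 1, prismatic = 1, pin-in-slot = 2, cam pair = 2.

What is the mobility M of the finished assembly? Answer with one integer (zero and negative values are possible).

link 0 = ground. State L|J1|J2 = 1|0|0
+link1  2|0|0
+link2  3|0|0
C(0,1) f=2→J2  3|0|1
R(1,2) f=1→J1  3|1|1
M = 3(3−1)−2·1−1 = 6−2−1 = 3

M = 3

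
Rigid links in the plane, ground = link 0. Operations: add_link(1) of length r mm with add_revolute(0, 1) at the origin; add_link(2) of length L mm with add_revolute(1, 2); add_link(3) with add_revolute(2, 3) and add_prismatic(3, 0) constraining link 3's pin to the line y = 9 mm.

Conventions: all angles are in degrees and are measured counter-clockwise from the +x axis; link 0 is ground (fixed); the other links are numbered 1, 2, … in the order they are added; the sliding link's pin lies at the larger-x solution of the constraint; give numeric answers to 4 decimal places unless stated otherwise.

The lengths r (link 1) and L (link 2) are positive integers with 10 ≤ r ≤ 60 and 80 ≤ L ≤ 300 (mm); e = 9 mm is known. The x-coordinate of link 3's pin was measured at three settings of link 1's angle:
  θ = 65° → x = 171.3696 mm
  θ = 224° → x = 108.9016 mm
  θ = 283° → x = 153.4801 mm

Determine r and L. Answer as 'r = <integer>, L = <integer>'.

constraint per measurement: (x − r cos θ)² + (r sin θ − e)² = L²
subtracting the θ₁ and θ₂ equations cancels the r² and L² terms:
r = (x₁² − x₂²) / (2[(x₁cos θ₁ + e sin θ₁) − (x₂cos θ₂ + e sin θ₂)]) = 52.9999 → r = 53
L² = (x₁ − r cos θ₁)² + (r sin θ₁ − e)² = 23715.9864 → L = 154.0000 → L = 154
check at θ₃=283°: x = 153.4801 (printed 153.4801) ✓

r = 53, L = 154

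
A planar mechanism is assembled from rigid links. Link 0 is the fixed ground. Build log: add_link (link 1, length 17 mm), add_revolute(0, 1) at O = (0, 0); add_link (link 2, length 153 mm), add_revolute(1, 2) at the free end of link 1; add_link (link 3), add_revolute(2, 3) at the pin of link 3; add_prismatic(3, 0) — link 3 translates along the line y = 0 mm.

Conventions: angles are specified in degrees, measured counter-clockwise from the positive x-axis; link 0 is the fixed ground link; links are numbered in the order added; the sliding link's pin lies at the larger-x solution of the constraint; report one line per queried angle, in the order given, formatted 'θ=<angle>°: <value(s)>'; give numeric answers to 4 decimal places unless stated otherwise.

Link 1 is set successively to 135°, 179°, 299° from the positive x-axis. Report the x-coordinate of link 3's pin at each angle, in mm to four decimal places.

geometry: r = 17 mm, L = 153 mm, e = 0 mm
θ=135°: crank pin P = (r cos θ, r sin θ) = (-12.020815, 12.020815)
θ=135°: h = r sin θ − e = 12.020815 − 0 = 12.020815
θ=135°: x = r cos θ + √(L² − h²) = -12.020815 + 152.527047 = 140.506232
θ=179°: crank pin P = (r cos θ, r sin θ) = (-16.997411, 0.296691)
θ=179°: h = r sin θ − e = 0.296691 − 0 = 0.296691
θ=179°: x = r cos θ + √(L² − h²) = -16.997411 + 152.999712 = 136.002302
θ=299°: crank pin P = (r cos θ, r sin θ) = (8.241764, -14.868535)
θ=299°: h = r sin θ − e = -14.868535 − 0 = -14.868535
θ=299°: x = r cos θ + √(L² − h²) = 8.241764 + 152.275824 = 160.517588

θ=135°: 140.5062
θ=179°: 136.0023
θ=299°: 160.5176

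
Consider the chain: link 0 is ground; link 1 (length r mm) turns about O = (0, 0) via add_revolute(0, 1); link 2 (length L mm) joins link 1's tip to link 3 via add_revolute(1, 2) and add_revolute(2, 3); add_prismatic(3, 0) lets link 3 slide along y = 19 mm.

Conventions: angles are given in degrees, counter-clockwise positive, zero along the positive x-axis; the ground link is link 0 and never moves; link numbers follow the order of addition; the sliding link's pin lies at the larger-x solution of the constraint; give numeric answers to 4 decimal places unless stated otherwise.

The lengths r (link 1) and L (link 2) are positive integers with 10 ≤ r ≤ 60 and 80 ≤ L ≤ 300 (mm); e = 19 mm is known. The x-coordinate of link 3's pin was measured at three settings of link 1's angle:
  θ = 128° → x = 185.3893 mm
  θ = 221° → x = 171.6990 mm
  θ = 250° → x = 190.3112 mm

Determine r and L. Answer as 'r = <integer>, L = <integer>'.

constraint per measurement: (x − r cos θ)² + (r sin θ − e)² = L²
subtracting the θ₁ and θ₂ equations cancels the r² and L² terms:
r = (x₁² − x₂²) / (2[(x₁cos θ₁ + e sin θ₁) − (x₂cos θ₂ + e sin θ₂)]) = 56.9996 → r = 57
L² = (x₁ − r cos θ₁)² + (r sin θ₁ − e)² = 49283.9850 → L = 222.0000 → L = 222
check at θ₃=250°: x = 190.3112 (printed 190.3112) ✓

r = 57, L = 222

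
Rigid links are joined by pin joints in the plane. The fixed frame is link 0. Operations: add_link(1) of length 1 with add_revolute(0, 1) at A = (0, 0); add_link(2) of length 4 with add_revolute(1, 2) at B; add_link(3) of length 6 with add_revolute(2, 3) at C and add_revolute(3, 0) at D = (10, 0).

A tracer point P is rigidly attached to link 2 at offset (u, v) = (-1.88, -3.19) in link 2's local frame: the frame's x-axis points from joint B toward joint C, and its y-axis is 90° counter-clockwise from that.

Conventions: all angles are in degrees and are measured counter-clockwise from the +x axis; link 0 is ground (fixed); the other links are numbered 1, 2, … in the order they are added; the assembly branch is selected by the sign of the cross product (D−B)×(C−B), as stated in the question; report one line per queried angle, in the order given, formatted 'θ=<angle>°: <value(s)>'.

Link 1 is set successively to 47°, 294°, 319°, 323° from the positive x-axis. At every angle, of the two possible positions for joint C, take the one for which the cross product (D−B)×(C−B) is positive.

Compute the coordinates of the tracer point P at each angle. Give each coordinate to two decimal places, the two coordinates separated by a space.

A=(0,0), D=(10.00,0)
θ=47°: B = A + 1.00·(cos47°, sin47°) = (0.6820, 0.7314)
θ=47°: |BD| = 9.3467
θ=47°: circle(B,4.00) ∩ circle(D,6.00): a=3.6034, h=1.7365
θ=47°:   candidates: C₊=(4.4103,2.1805) cross=16.230; C₋=(4.1385,-1.2817) cross=-16.230
θ=47°:   branch + wants cross > 0 → take C=(4.4103,2.1805) (cross=16.230)
θ=47°: ex = (C−B)/|BC| = (0.9321,0.3623); ey = (-0.3623,0.9321)
θ=47°: P = B + -1.88·ex + -3.19·ey = (0.0854,-2.9230)
θ=294°: B = A + 1.00·(cos294°, sin294°) = (0.4067, -0.9135)
θ=294°: |BD| = 9.6367
θ=294°: circle(B,4.00) ∩ circle(D,6.00): a=3.7806, h=1.3065
θ=294°:   candidates: C₊=(4.0465,0.7454) cross=12.590; C₋=(4.2942,-1.8557) cross=-12.590
θ=294°:   branch + wants cross > 0 → take C=(4.0465,0.7454) (cross=12.590)
θ=294°: ex = (C−B)/|BC| = (0.9099,0.4147); ey = (-0.4147,0.9099)
θ=294°: P = B + -1.88·ex + -3.19·ey = (0.0191,-4.5960)
θ=319°: B = A + 1.00·(cos319°, sin319°) = (0.7547, -0.6561)
θ=319°: |BD| = 9.2685
θ=319°: circle(B,4.00) ∩ circle(D,6.00): a=3.5554, h=1.8329
θ=319°:   candidates: C₊=(4.1714,1.4239) cross=16.988; C₋=(4.4309,-2.2327) cross=-16.988
θ=319°:   branch + wants cross > 0 → take C=(4.1714,1.4239) (cross=16.988)
θ=319°: ex = (C−B)/|BC| = (0.8542,0.5200); ey = (-0.5200,0.8542)
θ=319°: P = B + -1.88·ex + -3.19·ey = (0.8076,-4.3585)
θ=323°: B = A + 1.00·(cos323°, sin323°) = (0.7986, -0.6018)
θ=323°: |BD| = 9.2210
θ=323°: circle(B,4.00) ∩ circle(D,6.00): a=3.5260, h=1.8887
θ=323°:   candidates: C₊=(4.1939,1.5130) cross=17.415; C₋=(4.4404,-2.2563) cross=-17.415
θ=323°:   branch + wants cross > 0 → take C=(4.1939,1.5130) (cross=17.415)
θ=323°: ex = (C−B)/|BC| = (0.8488,0.5287); ey = (-0.5287,0.8488)
θ=323°: P = B + -1.88·ex + -3.19·ey = (0.8894,-4.3035)

θ=47°: 0.09 -2.92
θ=294°: 0.02 -4.60
θ=319°: 0.81 -4.36
θ=323°: 0.89 -4.30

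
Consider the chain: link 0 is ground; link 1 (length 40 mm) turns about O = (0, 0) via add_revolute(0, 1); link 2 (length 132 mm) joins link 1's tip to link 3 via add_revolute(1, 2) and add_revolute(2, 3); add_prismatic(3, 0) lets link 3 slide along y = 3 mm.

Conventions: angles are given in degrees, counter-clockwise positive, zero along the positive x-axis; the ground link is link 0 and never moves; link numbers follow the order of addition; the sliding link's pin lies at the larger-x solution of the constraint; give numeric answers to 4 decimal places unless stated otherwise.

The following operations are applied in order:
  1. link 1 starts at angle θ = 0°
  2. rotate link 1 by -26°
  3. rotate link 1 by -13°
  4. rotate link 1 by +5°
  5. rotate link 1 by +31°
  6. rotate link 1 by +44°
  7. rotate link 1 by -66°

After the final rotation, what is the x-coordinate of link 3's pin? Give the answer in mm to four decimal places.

geometry: r = 40 mm, L = 132 mm, e = 3 mm; θ starts at 0°
rotate link 1 by -26°: θ ← 0° -26° = -26°
rotate link 1 by -13°: θ ← -26° -13° = -39°
rotate link 1 by +5°: θ ← -39° +5° = -34°
rotate link 1 by +31°: θ ← -34° +31° = -3°
rotate link 1 by +44°: θ ← -3° +44° = 41°
rotate link 1 by -66°: θ ← 41° -66° = -25°
crank pin P = (r cos θ, r sin θ) = (36.252311, -16.904730)
h = r sin θ − e = -16.904730 − 3 = -19.904730
x = r cos θ + √(L² − h²) = 36.252311 + 130.490619 = 166.742931

166.7429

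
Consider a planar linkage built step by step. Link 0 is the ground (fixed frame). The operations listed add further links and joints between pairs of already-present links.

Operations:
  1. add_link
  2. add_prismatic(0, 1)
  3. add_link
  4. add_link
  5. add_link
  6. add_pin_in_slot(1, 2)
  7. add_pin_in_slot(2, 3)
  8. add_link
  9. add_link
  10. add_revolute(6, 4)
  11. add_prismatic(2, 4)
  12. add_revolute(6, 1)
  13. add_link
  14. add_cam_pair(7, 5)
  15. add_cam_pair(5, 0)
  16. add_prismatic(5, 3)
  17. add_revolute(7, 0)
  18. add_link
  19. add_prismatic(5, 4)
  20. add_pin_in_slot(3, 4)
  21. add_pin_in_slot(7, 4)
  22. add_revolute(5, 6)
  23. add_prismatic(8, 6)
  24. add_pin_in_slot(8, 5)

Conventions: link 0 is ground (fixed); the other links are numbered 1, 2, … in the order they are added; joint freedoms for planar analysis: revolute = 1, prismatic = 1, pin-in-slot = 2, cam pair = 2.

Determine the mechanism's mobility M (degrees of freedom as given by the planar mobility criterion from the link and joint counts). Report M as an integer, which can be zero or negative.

L=1 J1=0 J2=0
add link → L=2 J1=0 J2=0
P@0,1 dof=1 J1 → L=2 J1=1 J2=0
add link → L=3 J1=1 J2=0
add link → L=4 J1=1 J2=0
add link → L=5 J1=1 J2=0
PS@1,2 dof=2 J2 → L=5 J1=1 J2=1
PS@2,3 dof=2 J2 → L=5 J1=1 J2=2
add link → L=6 J1=1 J2=2
add link → L=7 J1=1 J2=2
R@6,4 dof=1 J1 → L=7 J1=2 J2=2
P@2,4 dof=1 J1 → L=7 J1=3 J2=2
R@6,1 dof=1 J1 → L=7 J1=4 J2=2
add link → L=8 J1=4 J2=2
C@7,5 dof=2 J2 → L=8 J1=4 J2=3
C@5,0 dof=2 J2 → L=8 J1=4 J2=4
P@5,3 dof=1 J1 → L=8 J1=5 J2=4
R@7,0 dof=1 J1 → L=8 J1=6 J2=4
add link → L=9 J1=6 J2=4
P@5,4 dof=1 J1 → L=9 J1=7 J2=4
PS@3,4 dof=2 J2 → L=9 J1=7 J2=5
PS@7,4 dof=2 J2 → L=9 J1=7 J2=6
R@5,6 dof=1 J1 → L=9 J1=8 J2=6
P@8,6 dof=1 J1 → L=9 J1=9 J2=6
PS@8,5 dof=2 J2 → L=9 J1=9 J2=7
M=3(L−1)−2J1−J2=3·8−2·9−7=-1

M = -1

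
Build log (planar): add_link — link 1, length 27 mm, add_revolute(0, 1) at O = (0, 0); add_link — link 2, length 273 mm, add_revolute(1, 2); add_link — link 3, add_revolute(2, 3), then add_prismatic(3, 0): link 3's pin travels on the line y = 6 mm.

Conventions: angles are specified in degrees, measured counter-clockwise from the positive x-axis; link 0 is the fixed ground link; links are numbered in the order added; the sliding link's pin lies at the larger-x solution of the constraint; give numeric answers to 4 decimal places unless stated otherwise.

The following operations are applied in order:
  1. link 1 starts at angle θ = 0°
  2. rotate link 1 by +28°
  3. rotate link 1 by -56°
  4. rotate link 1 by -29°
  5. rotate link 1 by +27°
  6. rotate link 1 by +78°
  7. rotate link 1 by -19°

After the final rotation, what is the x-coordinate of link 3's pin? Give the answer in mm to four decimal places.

geometry: r = 27 mm, L = 273 mm, e = 6 mm; θ starts at 0°
rotate link 1 by +28°: θ ← 0° +28° = 28°
rotate link 1 by -56°: θ ← 28° -56° = -28°
rotate link 1 by -29°: θ ← -28° -29° = -57°
rotate link 1 by +27°: θ ← -57° +27° = -30°
rotate link 1 by +78°: θ ← -30° +78° = 48°
rotate link 1 by -19°: θ ← 48° -19° = 29°
crank pin P = (r cos θ, r sin θ) = (23.614732, 13.089860)
h = r sin θ − e = 13.089860 − 6 = 7.089860
x = r cos θ + √(L² − h²) = 23.614732 + 272.907922 = 296.522654

296.5227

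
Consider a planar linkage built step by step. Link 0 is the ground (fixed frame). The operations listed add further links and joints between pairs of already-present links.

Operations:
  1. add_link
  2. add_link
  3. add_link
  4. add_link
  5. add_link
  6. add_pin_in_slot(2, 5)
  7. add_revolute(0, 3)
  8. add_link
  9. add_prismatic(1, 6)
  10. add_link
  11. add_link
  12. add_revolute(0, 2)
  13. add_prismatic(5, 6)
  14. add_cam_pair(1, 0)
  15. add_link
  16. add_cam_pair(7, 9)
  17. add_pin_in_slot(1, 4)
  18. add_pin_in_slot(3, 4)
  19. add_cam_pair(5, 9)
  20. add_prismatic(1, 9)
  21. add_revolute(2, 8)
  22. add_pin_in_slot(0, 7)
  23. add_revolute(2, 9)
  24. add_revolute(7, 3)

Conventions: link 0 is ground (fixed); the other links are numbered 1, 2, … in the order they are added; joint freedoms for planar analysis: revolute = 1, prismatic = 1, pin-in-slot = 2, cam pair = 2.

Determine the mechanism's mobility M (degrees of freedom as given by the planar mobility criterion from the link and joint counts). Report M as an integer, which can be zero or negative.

(L,J1,J2)=(1,0,0); link0 fixed
link1: (2,0,0)
link2: (3,0,0)
link3: (4,0,0)
link4: (5,0,0)
link5: (6,0,0)
PS 2-5 [J2]: (6,0,1)
R 0-3 [J1]: (6,1,1)
link6: (7,1,1)
P 1-6 [J1]: (7,2,1)
link7: (8,2,1)
link8: (9,2,1)
R 0-2 [J1]: (9,3,1)
P 5-6 [J1]: (9,4,1)
C 1-0 [J2]: (9,4,2)
link9: (10,4,2)
C 7-9 [J2]: (10,4,3)
PS 1-4 [J2]: (10,4,4)
PS 3-4 [J2]: (10,4,5)
C 5-9 [J2]: (10,4,6)
P 1-9 [J1]: (10,5,6)
R 2-8 [J1]: (10,6,6)
PS 0-7 [J2]: (10,6,7)
R 2-9 [J1]: (10,7,7)
R 7-3 [J1]: (10,8,7)
Grübler: 3·9 − 2·8 − 7 = 4

M = 4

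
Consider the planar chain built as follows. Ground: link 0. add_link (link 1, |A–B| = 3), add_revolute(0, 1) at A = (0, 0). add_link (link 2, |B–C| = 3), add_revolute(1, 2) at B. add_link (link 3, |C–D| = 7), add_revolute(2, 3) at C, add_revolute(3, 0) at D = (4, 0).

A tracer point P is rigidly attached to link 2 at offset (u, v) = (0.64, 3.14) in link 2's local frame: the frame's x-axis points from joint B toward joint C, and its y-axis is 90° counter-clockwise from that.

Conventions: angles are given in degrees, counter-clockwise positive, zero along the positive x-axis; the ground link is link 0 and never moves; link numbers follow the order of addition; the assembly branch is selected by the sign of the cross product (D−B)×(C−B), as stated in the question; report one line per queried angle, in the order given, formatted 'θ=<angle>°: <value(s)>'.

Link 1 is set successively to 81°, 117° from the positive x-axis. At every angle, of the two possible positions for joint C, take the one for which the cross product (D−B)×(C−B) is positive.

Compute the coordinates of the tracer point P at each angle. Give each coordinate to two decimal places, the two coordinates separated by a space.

A=(0,0), D=(4.00,0)
θ=81°: B = A + 3.00·(cos81°, sin81°) = (0.4693, 2.9631)
θ=81°: |BD| = 4.6093
θ=81°: circle(B,3.00) ∩ circle(D,7.00): a=-2.0344, h=2.2048
θ=81°:   candidates: C₊=(0.3283,5.9597) cross=10.163; C₋=(-2.5064,2.5820) cross=-10.163
θ=81°:   branch + wants cross > 0 → take C=(0.3283,5.9597) (cross=10.163)
θ=81°: ex = (C−B)/|BC| = (-0.0470,0.9989); ey = (-0.9989,-0.0470)
θ=81°: P = B + 0.64·ex + 3.14·ey = (-2.6973,3.4548)
θ=117°: B = A + 3.00·(cos117°, sin117°) = (-1.3620, 2.6730)
θ=117°: |BD| = 5.9913
θ=117°: circle(B,3.00) ∩ circle(D,7.00): a=-0.3425, h=2.9804
θ=117°:   candidates: C₊=(-0.3388,5.4932) cross=17.856; C₋=(-2.9982,0.1585) cross=-17.856
θ=117°:   branch + wants cross > 0 → take C=(-0.3388,5.4932) (cross=17.856)
θ=117°: ex = (C−B)/|BC| = (0.3411,0.9400); ey = (-0.9400,0.3411)
θ=117°: P = B + 0.64·ex + 3.14·ey = (-4.0954,4.3456)

θ=81°: -2.70 3.45
θ=117°: -4.10 4.35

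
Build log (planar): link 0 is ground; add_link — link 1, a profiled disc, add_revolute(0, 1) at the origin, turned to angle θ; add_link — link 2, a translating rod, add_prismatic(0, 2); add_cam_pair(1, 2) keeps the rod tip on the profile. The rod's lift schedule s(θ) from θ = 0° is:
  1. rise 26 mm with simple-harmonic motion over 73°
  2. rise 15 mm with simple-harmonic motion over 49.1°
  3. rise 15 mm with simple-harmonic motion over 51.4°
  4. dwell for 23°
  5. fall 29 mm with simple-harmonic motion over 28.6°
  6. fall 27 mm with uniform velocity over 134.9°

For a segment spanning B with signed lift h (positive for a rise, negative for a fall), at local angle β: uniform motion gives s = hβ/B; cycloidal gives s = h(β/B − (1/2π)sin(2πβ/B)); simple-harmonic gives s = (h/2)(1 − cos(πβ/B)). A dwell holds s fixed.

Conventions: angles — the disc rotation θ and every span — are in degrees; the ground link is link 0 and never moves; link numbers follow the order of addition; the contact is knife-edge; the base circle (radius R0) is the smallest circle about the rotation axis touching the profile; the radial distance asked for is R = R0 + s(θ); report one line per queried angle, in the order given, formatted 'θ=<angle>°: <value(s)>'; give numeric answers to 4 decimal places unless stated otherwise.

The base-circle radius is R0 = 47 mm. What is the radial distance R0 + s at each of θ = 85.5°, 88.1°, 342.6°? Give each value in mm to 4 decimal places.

seg 1 [0°–73°] simple-harmonic, h=26: full span → s += 26 → s = 26.0000
seg 2 [73°–122.1°] simple-harmonic, h=15: θ=85.5° here. β=12.5, B=49.1. 15/2·(1 − cos(π·0.2546)) = 2.2736 → s = 28.2736
seg 2 [73°–122.1°] simple-harmonic, h=15: θ=88.1° here. β=15.1, B=49.1. 15/2·(1 − cos(π·0.3075)) = 3.2365 → s = 29.2365
seg 2 [73°–122.1°] simple-harmonic, h=15: full span → s += 15 → s = 41.0000
seg 3 [122.1°–173.5°] simple-harmonic, h=15: full span → s += 15 → s = 56.0000
seg 4 [173.5°–196.5°] dwell: s stays 56.0000
seg 5 [196.5°–225.1°] simple-harmonic, h=-29: full span → s += -29 → s = 27.0000
seg 6 [225.1°–360°] uniform, h=-27: θ=342.6° here. β=117.5, B=134.9. -27·117.5/134.9 = -23.5174 → s = 3.4826
θ=85.5°: R = R0 + s = 47 + 28.2736 = 75.2736
θ=88.1°: R = R0 + s = 47 + 29.2365 = 76.2365
θ=342.6°: R = R0 + s = 47 + 3.4826 = 50.4826

θ=85.5°: 75.2736
θ=88.1°: 76.2365
θ=342.6°: 50.4826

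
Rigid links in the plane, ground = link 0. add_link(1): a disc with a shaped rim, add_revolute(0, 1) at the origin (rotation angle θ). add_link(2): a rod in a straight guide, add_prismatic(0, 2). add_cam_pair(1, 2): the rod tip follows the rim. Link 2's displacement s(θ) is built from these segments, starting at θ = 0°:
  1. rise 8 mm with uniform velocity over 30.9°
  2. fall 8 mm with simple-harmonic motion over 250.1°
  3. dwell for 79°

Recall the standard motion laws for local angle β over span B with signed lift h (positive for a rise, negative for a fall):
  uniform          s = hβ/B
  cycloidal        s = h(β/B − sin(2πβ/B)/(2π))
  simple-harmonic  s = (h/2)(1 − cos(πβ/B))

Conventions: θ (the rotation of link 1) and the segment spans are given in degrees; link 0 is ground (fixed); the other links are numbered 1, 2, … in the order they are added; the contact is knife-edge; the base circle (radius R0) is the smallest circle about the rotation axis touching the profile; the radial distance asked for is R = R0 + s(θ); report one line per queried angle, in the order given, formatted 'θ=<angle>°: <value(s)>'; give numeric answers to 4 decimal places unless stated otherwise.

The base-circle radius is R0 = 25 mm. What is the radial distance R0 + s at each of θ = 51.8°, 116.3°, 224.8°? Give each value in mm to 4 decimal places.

segment 1 (0° to 30.9°, uniform, h = 8) is passed completely: s = 0.0000 + (8) = 8.0000
θ = 51.8° falls in segment 2 (30.9° to 281°, simple-harmonic, h = -8): β = 51.8 − 30.9 = 20.9°, B = 250.1°; Δs = -8/2·(1 − cos(π·0.0836)) = -0.1371; s = 8.0000 − 0.1371 = 7.8629
θ = 116.3° falls in segment 2 (30.9° to 281°, simple-harmonic, h = -8): β = 116.3 − 30.9 = 85.4°, B = 250.1°; Δs = -8/2·(1 − cos(π·0.3415)) = -2.0891; s = 8.0000 − 2.0891 = 5.9109
θ = 224.8° falls in segment 2 (30.9° to 281°, simple-harmonic, h = -8): β = 224.8 − 30.9 = 193.9°, B = 250.1°; Δs = -8/2·(1 − cos(π·0.7753)) = -7.0440; s = 8.0000 − 7.0440 = 0.9560
θ=51.8°: R = R0 + s = 25 + 7.8629 = 32.8629
θ=116.3°: R = R0 + s = 25 + 5.9109 = 30.9109
θ=224.8°: R = R0 + s = 25 + 0.9560 = 25.9560

θ=51.8°: 32.8629
θ=116.3°: 30.9109
θ=224.8°: 25.9560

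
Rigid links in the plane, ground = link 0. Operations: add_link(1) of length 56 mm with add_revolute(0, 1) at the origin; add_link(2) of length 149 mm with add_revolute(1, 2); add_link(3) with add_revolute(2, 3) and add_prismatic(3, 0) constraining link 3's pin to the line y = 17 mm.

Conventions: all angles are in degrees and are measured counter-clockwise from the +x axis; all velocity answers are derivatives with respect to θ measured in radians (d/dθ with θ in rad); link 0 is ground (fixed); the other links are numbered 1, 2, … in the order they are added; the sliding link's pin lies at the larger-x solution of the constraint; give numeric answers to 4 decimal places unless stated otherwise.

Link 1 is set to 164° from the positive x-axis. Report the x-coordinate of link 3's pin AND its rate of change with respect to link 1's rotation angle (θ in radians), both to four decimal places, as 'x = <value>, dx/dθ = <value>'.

geometry: r = 56 mm, L = 149 mm, e = 17 mm
crank pin P = (r cos θ, r sin θ) = (-53.830655, 15.435692)
h = r sin θ − e = 15.435692 − 17 = -1.564308
x = r cos θ + √(L² − h²) = -53.830655 + 148.991788 = 95.161133
dx/dθ = −r sin θ − h·r cos θ/√(L² − h²) (θ in radians; h = -1.564308) = -16.000876

x = 95.1611, dx/dθ = -16.0009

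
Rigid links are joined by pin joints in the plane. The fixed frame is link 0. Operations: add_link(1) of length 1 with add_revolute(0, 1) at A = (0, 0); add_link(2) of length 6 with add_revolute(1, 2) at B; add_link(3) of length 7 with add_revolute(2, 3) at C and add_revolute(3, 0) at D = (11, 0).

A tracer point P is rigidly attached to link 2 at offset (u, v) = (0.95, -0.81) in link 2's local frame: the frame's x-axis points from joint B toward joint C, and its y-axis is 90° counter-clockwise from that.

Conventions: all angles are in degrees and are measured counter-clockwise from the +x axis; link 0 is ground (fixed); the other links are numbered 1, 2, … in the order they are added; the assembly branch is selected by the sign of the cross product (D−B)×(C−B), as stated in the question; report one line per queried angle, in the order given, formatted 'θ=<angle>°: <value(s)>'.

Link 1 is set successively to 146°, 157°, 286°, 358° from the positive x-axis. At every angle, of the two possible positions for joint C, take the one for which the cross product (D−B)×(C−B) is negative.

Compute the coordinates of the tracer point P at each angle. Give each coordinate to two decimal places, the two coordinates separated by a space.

A=(0,0), D=(11.00,0)
θ=146°: B = A + 1.00·(cos146°, sin146°) = (-0.8290, 0.5592)
θ=146°: |BD| = 11.8422
θ=146°: circle(B,6.00) ∩ circle(D,7.00): a=5.3722, h=2.6719
θ=146°:   candidates: C₊=(4.6634,2.9744) cross=31.641; C₋=(4.4110,-2.3634) cross=-31.641
θ=146°:   branch - wants cross < 0 → take C=(4.4110,-2.3634) (cross=-31.641)
θ=146°: ex = (C−B)/|BC| = (0.8733,-0.4871); ey = (0.4871,0.8733)
θ=146°: P = B + 0.95·ex + -0.81·ey = (-0.3939,-0.6110)
θ=157°: B = A + 1.00·(cos157°, sin157°) = (-0.9205, 0.3907)
θ=157°: |BD| = 11.9269
θ=157°: circle(B,6.00) ∩ circle(D,7.00): a=5.4185, h=2.5769
θ=157°:   candidates: C₊=(4.5795,2.7887) cross=30.734; C₋=(4.4106,-2.3623) cross=-30.734
θ=157°:   branch - wants cross < 0 → take C=(4.4106,-2.3623) (cross=-30.734)
θ=157°: ex = (C−B)/|BC| = (0.8885,-0.4588); ey = (0.4588,0.8885)
θ=157°: P = B + 0.95·ex + -0.81·ey = (-0.4481,-0.7649)
θ=286°: B = A + 1.00·(cos286°, sin286°) = (0.2756, -0.9613)
θ=286°: |BD| = 10.7674
θ=286°: circle(B,6.00) ∩ circle(D,7.00): a=4.7800, h=3.6265
θ=286°:   candidates: C₊=(4.7128,3.0775) cross=39.048; C₋=(5.3603,-4.1466) cross=-39.048
θ=286°:   branch - wants cross < 0 → take C=(5.3603,-4.1466) (cross=-39.048)
θ=286°: ex = (C−B)/|BC| = (0.8474,-0.5309); ey = (0.5309,0.8474)
θ=286°: P = B + 0.95·ex + -0.81·ey = (0.6507,-2.1520)
θ=358°: B = A + 1.00·(cos358°, sin358°) = (0.9994, -0.0349)
θ=358°: |BD| = 10.0007
θ=358°: circle(B,6.00) ∩ circle(D,7.00): a=4.3504, h=4.1321
θ=358°:   candidates: C₊=(5.3353,4.1124) cross=41.324; C₋=(5.3642,-4.1518) cross=-41.324
θ=358°:   branch - wants cross < 0 → take C=(5.3642,-4.1518) (cross=-41.324)
θ=358°: ex = (C−B)/|BC| = (0.7275,-0.6861); ey = (0.6861,0.7275)
θ=358°: P = B + 0.95·ex + -0.81·ey = (1.1347,-1.2760)

θ=146°: -0.39 -0.61
θ=157°: -0.45 -0.76
θ=286°: 0.65 -2.15
θ=358°: 1.13 -1.28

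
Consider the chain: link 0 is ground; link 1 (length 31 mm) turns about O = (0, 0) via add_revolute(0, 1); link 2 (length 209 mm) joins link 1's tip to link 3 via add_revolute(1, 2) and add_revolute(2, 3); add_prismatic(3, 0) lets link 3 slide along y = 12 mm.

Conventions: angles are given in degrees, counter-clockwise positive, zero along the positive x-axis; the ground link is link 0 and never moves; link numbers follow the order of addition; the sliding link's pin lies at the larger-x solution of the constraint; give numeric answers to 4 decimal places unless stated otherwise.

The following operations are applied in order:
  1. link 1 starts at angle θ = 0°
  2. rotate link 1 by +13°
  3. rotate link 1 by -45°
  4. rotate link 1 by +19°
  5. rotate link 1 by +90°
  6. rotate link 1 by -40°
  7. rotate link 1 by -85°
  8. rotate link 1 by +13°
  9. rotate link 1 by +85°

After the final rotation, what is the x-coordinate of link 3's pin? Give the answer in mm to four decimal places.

geometry: r = 31 mm, L = 209 mm, e = 12 mm; θ starts at 0°
rotate link 1 by +13°: θ ← 0° +13° = 13°
rotate link 1 by -45°: θ ← 13° -45° = -32°
rotate link 1 by +19°: θ ← -32° +19° = -13°
rotate link 1 by +90°: θ ← -13° +90° = 77°
rotate link 1 by -40°: θ ← 77° -40° = 37°
rotate link 1 by -85°: θ ← 37° -85° = -48°
rotate link 1 by +13°: θ ← -48° +13° = -35°
rotate link 1 by +85°: θ ← -35° +85° = 50°
crank pin P = (r cos θ, r sin θ) = (19.926416, 23.747378)
h = r sin θ − e = 23.747378 − 12 = 11.747378
x = r cos θ + √(L² − h²) = 19.926416 + 208.669593 = 228.596009

228.5960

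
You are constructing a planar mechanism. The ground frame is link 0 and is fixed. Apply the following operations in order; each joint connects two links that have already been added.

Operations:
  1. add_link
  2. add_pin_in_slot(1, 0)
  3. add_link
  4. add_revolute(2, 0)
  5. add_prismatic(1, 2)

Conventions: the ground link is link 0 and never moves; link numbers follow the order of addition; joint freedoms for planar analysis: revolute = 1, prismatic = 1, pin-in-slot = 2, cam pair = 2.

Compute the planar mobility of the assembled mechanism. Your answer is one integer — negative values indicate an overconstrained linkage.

L=1 J1=0 J2=0
add link → L=2 J1=0 J2=0
PS@1,0 dof=2 J2 → L=2 J1=0 J2=1
add link → L=3 J1=0 J2=1
R@2,0 dof=1 J1 → L=3 J1=1 J2=1
P@1,2 dof=1 J1 → L=3 J1=2 J2=1
M=3(L−1)−2J1−J2=3·2−2·2−1=1

M = 1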